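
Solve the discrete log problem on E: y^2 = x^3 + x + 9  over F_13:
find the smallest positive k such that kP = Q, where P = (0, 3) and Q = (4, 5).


Enumerate multiples of P until we hit Q = (4, 5):
  1P = (0, 3)
  2P = (4, 5)
Match found at i = 2.

k = 2


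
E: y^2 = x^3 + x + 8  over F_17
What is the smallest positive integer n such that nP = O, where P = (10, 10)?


Compute successive multiples of P until we hit O:
  1P = (10, 10)
  2P = (13, 12)
  3P = (2, 1)
  4P = (6, 3)
  5P = (3, 15)
  6P = (0, 12)
  7P = (5, 6)
  8P = (4, 5)
  ... (continuing to 25P)
  25P = O

ord(P) = 25


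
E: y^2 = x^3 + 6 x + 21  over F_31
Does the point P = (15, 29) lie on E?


Check whether y^2 = x^3 + 6 x + 21 (mod 31) for (x, y) = (15, 29).
LHS: y^2 = 29^2 mod 31 = 4
RHS: x^3 + 6 x + 21 = 15^3 + 6*15 + 21 mod 31 = 14
LHS != RHS

No, not on the curve


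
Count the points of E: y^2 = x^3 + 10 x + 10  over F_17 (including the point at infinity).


For each x in F_17, count y with y^2 = x^3 + 10 x + 10 mod 17:
  x = 1: RHS = 4, y in [2, 15]  -> 2 point(s)
  x = 2: RHS = 4, y in [2, 15]  -> 2 point(s)
  x = 3: RHS = 16, y in [4, 13]  -> 2 point(s)
  x = 5: RHS = 15, y in [7, 10]  -> 2 point(s)
  x = 7: RHS = 15, y in [7, 10]  -> 2 point(s)
  x = 9: RHS = 13, y in [8, 9]  -> 2 point(s)
  x = 13: RHS = 8, y in [5, 12]  -> 2 point(s)
  x = 14: RHS = 4, y in [2, 15]  -> 2 point(s)
  x = 15: RHS = 16, y in [4, 13]  -> 2 point(s)
  x = 16: RHS = 16, y in [4, 13]  -> 2 point(s)
Affine points: 20. Add the point at infinity: total = 21.

#E(F_17) = 21


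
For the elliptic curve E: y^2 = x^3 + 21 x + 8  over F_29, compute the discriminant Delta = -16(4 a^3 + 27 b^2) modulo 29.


4 a^3 + 27 b^2 = 4*21^3 + 27*8^2 = 37044 + 1728 = 38772
Delta = -16 * (38772) = -620352
Delta mod 29 = 16

Delta = 16 (mod 29)


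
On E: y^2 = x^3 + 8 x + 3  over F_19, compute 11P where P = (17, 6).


k = 11 = 1011_2 (binary, LSB first: 1101)
Double-and-add from P = (17, 6):
  bit 0 = 1: acc = O + (17, 6) = (17, 6)
  bit 1 = 1: acc = (17, 6) + (11, 4) = (8, 16)
  bit 2 = 0: acc unchanged = (8, 16)
  bit 3 = 1: acc = (8, 16) + (14, 3) = (17, 13)

11P = (17, 13)


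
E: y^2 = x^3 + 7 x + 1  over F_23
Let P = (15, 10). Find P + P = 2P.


Doubling: s = (3 x1^2 + a) / (2 y1)
s = (3*15^2 + 7) / (2*10) mod 23 = 18
x3 = s^2 - 2 x1 mod 23 = 18^2 - 2*15 = 18
y3 = s (x1 - x3) - y1 mod 23 = 18 * (15 - 18) - 10 = 5

2P = (18, 5)


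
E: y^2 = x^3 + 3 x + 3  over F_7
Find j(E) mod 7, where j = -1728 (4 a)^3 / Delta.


Delta = -16(4 a^3 + 27 b^2) mod 7 = 5
-1728 * (4 a)^3 = -1728 * (4*3)^3 mod 7 = 6
j = 6 * 5^(-1) mod 7 = 4

j = 4 (mod 7)


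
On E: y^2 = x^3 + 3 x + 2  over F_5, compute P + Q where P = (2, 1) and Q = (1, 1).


P != Q, so use the chord formula.
s = (y2 - y1) / (x2 - x1) = (0) / (4) mod 5 = 0
x3 = s^2 - x1 - x2 mod 5 = 0^2 - 2 - 1 = 2
y3 = s (x1 - x3) - y1 mod 5 = 0 * (2 - 2) - 1 = 4

P + Q = (2, 4)


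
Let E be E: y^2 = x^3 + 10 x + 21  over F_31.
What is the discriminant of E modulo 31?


4 a^3 + 27 b^2 = 4*10^3 + 27*21^2 = 4000 + 11907 = 15907
Delta = -16 * (15907) = -254512
Delta mod 31 = 29

Delta = 29 (mod 31)


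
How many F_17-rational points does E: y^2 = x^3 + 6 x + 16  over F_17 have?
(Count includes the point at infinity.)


For each x in F_17, count y with y^2 = x^3 + 6 x + 16 mod 17:
  x = 0: RHS = 16, y in [4, 13]  -> 2 point(s)
  x = 2: RHS = 2, y in [6, 11]  -> 2 point(s)
  x = 4: RHS = 2, y in [6, 11]  -> 2 point(s)
  x = 5: RHS = 1, y in [1, 16]  -> 2 point(s)
  x = 6: RHS = 13, y in [8, 9]  -> 2 point(s)
  x = 8: RHS = 15, y in [7, 10]  -> 2 point(s)
  x = 9: RHS = 0, y in [0]  -> 1 point(s)
  x = 11: RHS = 2, y in [6, 11]  -> 2 point(s)
  x = 13: RHS = 13, y in [8, 9]  -> 2 point(s)
  x = 15: RHS = 13, y in [8, 9]  -> 2 point(s)
  x = 16: RHS = 9, y in [3, 14]  -> 2 point(s)
Affine points: 21. Add the point at infinity: total = 22.

#E(F_17) = 22


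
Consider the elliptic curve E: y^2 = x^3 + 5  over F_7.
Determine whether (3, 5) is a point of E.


Check whether y^2 = x^3 + 0 x + 5 (mod 7) for (x, y) = (3, 5).
LHS: y^2 = 5^2 mod 7 = 4
RHS: x^3 + 0 x + 5 = 3^3 + 0*3 + 5 mod 7 = 4
LHS = RHS

Yes, on the curve


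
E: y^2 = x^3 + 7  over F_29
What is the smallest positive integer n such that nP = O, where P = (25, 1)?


Compute successive multiples of P until we hit O:
  1P = (25, 1)
  2P = (4, 10)
  3P = (28, 21)
  4P = (14, 24)
  5P = (3, 11)
  6P = (6, 22)
  7P = (23, 9)
  8P = (26, 3)
  ... (continuing to 30P)
  30P = O

ord(P) = 30


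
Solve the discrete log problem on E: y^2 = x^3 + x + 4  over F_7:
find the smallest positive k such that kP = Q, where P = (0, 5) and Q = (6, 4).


Enumerate multiples of P until we hit Q = (6, 4):
  1P = (0, 5)
  2P = (4, 3)
  3P = (5, 1)
  4P = (6, 4)
Match found at i = 4.

k = 4


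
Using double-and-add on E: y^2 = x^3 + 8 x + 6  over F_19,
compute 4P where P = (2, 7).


k = 4 = 100_2 (binary, LSB first: 001)
Double-and-add from P = (2, 7):
  bit 0 = 0: acc unchanged = O
  bit 1 = 0: acc unchanged = O
  bit 2 = 1: acc = O + (12, 5) = (12, 5)

4P = (12, 5)


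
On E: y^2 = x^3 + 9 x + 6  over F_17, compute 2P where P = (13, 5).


Doubling: s = (3 x1^2 + a) / (2 y1)
s = (3*13^2 + 9) / (2*5) mod 17 = 4
x3 = s^2 - 2 x1 mod 17 = 4^2 - 2*13 = 7
y3 = s (x1 - x3) - y1 mod 17 = 4 * (13 - 7) - 5 = 2

2P = (7, 2)


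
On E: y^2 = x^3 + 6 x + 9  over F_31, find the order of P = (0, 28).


Compute successive multiples of P until we hit O:
  1P = (0, 28)
  2P = (1, 4)
  3P = (17, 8)
  4P = (23, 10)
  5P = (15, 8)
  6P = (4, 29)
  7P = (29, 19)
  8P = (30, 23)
  ... (continuing to 37P)
  37P = O

ord(P) = 37


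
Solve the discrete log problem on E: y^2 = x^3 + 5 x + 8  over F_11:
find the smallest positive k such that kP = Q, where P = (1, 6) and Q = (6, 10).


Enumerate multiples of P until we hit Q = (6, 10):
  1P = (1, 6)
  2P = (7, 1)
  3P = (4, 2)
  4P = (9, 1)
  5P = (5, 2)
  6P = (6, 10)
Match found at i = 6.

k = 6


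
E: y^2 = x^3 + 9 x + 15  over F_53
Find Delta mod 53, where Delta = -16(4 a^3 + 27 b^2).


4 a^3 + 27 b^2 = 4*9^3 + 27*15^2 = 2916 + 6075 = 8991
Delta = -16 * (8991) = -143856
Delta mod 53 = 39

Delta = 39 (mod 53)


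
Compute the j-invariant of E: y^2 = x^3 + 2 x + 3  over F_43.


Delta = -16(4 a^3 + 27 b^2) mod 43 = 29
-1728 * (4 a)^3 = -1728 * (4*2)^3 mod 43 = 32
j = 32 * 29^(-1) mod 43 = 10

j = 10 (mod 43)


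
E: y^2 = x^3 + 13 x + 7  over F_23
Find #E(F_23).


For each x in F_23, count y with y^2 = x^3 + 13 x + 7 mod 23:
  x = 2: RHS = 18, y in [8, 15]  -> 2 point(s)
  x = 3: RHS = 4, y in [2, 21]  -> 2 point(s)
  x = 4: RHS = 8, y in [10, 13]  -> 2 point(s)
  x = 5: RHS = 13, y in [6, 17]  -> 2 point(s)
  x = 6: RHS = 2, y in [5, 18]  -> 2 point(s)
  x = 7: RHS = 4, y in [2, 21]  -> 2 point(s)
  x = 8: RHS = 2, y in [5, 18]  -> 2 point(s)
  x = 9: RHS = 2, y in [5, 18]  -> 2 point(s)
  x = 11: RHS = 9, y in [3, 20]  -> 2 point(s)
  x = 13: RHS = 4, y in [2, 21]  -> 2 point(s)
  x = 14: RHS = 12, y in [9, 14]  -> 2 point(s)
  x = 15: RHS = 12, y in [9, 14]  -> 2 point(s)
  x = 17: RHS = 12, y in [9, 14]  -> 2 point(s)
  x = 18: RHS = 1, y in [1, 22]  -> 2 point(s)
  x = 19: RHS = 6, y in [11, 12]  -> 2 point(s)
  x = 22: RHS = 16, y in [4, 19]  -> 2 point(s)
Affine points: 32. Add the point at infinity: total = 33.

#E(F_23) = 33


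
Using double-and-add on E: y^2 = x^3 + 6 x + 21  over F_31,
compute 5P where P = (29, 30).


k = 5 = 101_2 (binary, LSB first: 101)
Double-and-add from P = (29, 30):
  bit 0 = 1: acc = O + (29, 30) = (29, 30)
  bit 1 = 0: acc unchanged = (29, 30)
  bit 2 = 1: acc = (29, 30) + (13, 8) = (3, 29)

5P = (3, 29)


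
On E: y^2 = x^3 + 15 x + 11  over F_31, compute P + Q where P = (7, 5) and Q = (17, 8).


P != Q, so use the chord formula.
s = (y2 - y1) / (x2 - x1) = (3) / (10) mod 31 = 22
x3 = s^2 - x1 - x2 mod 31 = 22^2 - 7 - 17 = 26
y3 = s (x1 - x3) - y1 mod 31 = 22 * (7 - 26) - 5 = 11

P + Q = (26, 11)


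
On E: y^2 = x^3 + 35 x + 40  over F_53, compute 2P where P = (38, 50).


Doubling: s = (3 x1^2 + a) / (2 y1)
s = (3*38^2 + 35) / (2*50) mod 53 = 23
x3 = s^2 - 2 x1 mod 53 = 23^2 - 2*38 = 29
y3 = s (x1 - x3) - y1 mod 53 = 23 * (38 - 29) - 50 = 51

2P = (29, 51)


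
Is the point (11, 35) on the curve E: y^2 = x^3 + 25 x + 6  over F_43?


Check whether y^2 = x^3 + 25 x + 6 (mod 43) for (x, y) = (11, 35).
LHS: y^2 = 35^2 mod 43 = 21
RHS: x^3 + 25 x + 6 = 11^3 + 25*11 + 6 mod 43 = 21
LHS = RHS

Yes, on the curve


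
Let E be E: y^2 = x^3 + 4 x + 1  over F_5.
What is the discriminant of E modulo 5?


4 a^3 + 27 b^2 = 4*4^3 + 27*1^2 = 256 + 27 = 283
Delta = -16 * (283) = -4528
Delta mod 5 = 2

Delta = 2 (mod 5)


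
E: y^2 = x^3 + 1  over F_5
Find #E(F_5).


For each x in F_5, count y with y^2 = x^3 + 0 x + 1 mod 5:
  x = 0: RHS = 1, y in [1, 4]  -> 2 point(s)
  x = 2: RHS = 4, y in [2, 3]  -> 2 point(s)
  x = 4: RHS = 0, y in [0]  -> 1 point(s)
Affine points: 5. Add the point at infinity: total = 6.

#E(F_5) = 6


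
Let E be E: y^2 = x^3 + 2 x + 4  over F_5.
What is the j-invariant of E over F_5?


Delta = -16(4 a^3 + 27 b^2) mod 5 = 1
-1728 * (4 a)^3 = -1728 * (4*2)^3 mod 5 = 4
j = 4 * 1^(-1) mod 5 = 4

j = 4 (mod 5)


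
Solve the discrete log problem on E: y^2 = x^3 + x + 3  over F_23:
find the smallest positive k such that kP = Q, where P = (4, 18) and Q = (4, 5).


Enumerate multiples of P until we hit Q = (4, 5):
  1P = (4, 18)
  2P = (19, 21)
  3P = (12, 8)
  4P = (10, 1)
  5P = (10, 22)
  6P = (12, 15)
  7P = (19, 2)
  8P = (4, 5)
Match found at i = 8.

k = 8


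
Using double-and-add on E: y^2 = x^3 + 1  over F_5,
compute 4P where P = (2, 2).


k = 4 = 100_2 (binary, LSB first: 001)
Double-and-add from P = (2, 2):
  bit 0 = 0: acc unchanged = O
  bit 1 = 0: acc unchanged = O
  bit 2 = 1: acc = O + (0, 1) = (0, 1)

4P = (0, 1)


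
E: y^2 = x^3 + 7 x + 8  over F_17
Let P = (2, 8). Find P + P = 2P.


Doubling: s = (3 x1^2 + a) / (2 y1)
s = (3*2^2 + 7) / (2*8) mod 17 = 15
x3 = s^2 - 2 x1 mod 17 = 15^2 - 2*2 = 0
y3 = s (x1 - x3) - y1 mod 17 = 15 * (2 - 0) - 8 = 5

2P = (0, 5)


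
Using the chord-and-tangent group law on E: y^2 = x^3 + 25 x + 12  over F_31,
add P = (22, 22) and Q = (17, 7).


P != Q, so use the chord formula.
s = (y2 - y1) / (x2 - x1) = (16) / (26) mod 31 = 3
x3 = s^2 - x1 - x2 mod 31 = 3^2 - 22 - 17 = 1
y3 = s (x1 - x3) - y1 mod 31 = 3 * (22 - 1) - 22 = 10

P + Q = (1, 10)


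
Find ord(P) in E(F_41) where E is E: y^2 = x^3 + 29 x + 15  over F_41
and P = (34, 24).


Compute successive multiples of P until we hit O:
  1P = (34, 24)
  2P = (32, 38)
  3P = (24, 29)
  4P = (14, 7)
  5P = (1, 2)
  6P = (11, 5)
  7P = (39, 20)
  8P = (8, 29)
  ... (continuing to 48P)
  48P = O

ord(P) = 48


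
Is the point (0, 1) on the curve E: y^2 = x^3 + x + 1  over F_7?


Check whether y^2 = x^3 + 1 x + 1 (mod 7) for (x, y) = (0, 1).
LHS: y^2 = 1^2 mod 7 = 1
RHS: x^3 + 1 x + 1 = 0^3 + 1*0 + 1 mod 7 = 1
LHS = RHS

Yes, on the curve


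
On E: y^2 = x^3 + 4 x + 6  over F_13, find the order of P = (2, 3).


Compute successive multiples of P until we hit O:
  1P = (2, 3)
  2P = (6, 8)
  3P = (9, 11)
  4P = (11, 9)
  5P = (12, 12)
  6P = (8, 2)
  7P = (7, 0)
  8P = (8, 11)
  ... (continuing to 14P)
  14P = O

ord(P) = 14


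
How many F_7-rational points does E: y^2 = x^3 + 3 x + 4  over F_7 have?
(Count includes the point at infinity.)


For each x in F_7, count y with y^2 = x^3 + 3 x + 4 mod 7:
  x = 0: RHS = 4, y in [2, 5]  -> 2 point(s)
  x = 1: RHS = 1, y in [1, 6]  -> 2 point(s)
  x = 2: RHS = 4, y in [2, 5]  -> 2 point(s)
  x = 5: RHS = 4, y in [2, 5]  -> 2 point(s)
  x = 6: RHS = 0, y in [0]  -> 1 point(s)
Affine points: 9. Add the point at infinity: total = 10.

#E(F_7) = 10


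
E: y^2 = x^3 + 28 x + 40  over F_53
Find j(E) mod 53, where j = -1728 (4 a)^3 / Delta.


Delta = -16(4 a^3 + 27 b^2) mod 53 = 22
-1728 * (4 a)^3 = -1728 * (4*28)^3 mod 53 = 31
j = 31 * 22^(-1) mod 53 = 52

j = 52 (mod 53)


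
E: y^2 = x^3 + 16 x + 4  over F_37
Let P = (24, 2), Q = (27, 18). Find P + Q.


P != Q, so use the chord formula.
s = (y2 - y1) / (x2 - x1) = (16) / (3) mod 37 = 30
x3 = s^2 - x1 - x2 mod 37 = 30^2 - 24 - 27 = 35
y3 = s (x1 - x3) - y1 mod 37 = 30 * (24 - 35) - 2 = 1

P + Q = (35, 1)


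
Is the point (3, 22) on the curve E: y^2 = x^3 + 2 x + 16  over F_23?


Check whether y^2 = x^3 + 2 x + 16 (mod 23) for (x, y) = (3, 22).
LHS: y^2 = 22^2 mod 23 = 1
RHS: x^3 + 2 x + 16 = 3^3 + 2*3 + 16 mod 23 = 3
LHS != RHS

No, not on the curve


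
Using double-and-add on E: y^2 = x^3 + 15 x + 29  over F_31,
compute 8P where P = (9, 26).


k = 8 = 1000_2 (binary, LSB first: 0001)
Double-and-add from P = (9, 26):
  bit 0 = 0: acc unchanged = O
  bit 1 = 0: acc unchanged = O
  bit 2 = 0: acc unchanged = O
  bit 3 = 1: acc = O + (25, 23) = (25, 23)

8P = (25, 23)


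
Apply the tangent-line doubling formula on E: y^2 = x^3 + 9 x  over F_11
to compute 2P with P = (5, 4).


Doubling: s = (3 x1^2 + a) / (2 y1)
s = (3*5^2 + 9) / (2*4) mod 11 = 5
x3 = s^2 - 2 x1 mod 11 = 5^2 - 2*5 = 4
y3 = s (x1 - x3) - y1 mod 11 = 5 * (5 - 4) - 4 = 1

2P = (4, 1)


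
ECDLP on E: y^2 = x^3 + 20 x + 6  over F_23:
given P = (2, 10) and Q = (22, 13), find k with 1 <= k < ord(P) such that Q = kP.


Enumerate multiples of P until we hit Q = (22, 13):
  1P = (2, 10)
  2P = (5, 22)
  3P = (9, 8)
  4P = (21, 2)
  5P = (4, 9)
  6P = (0, 12)
  7P = (22, 10)
  8P = (22, 13)
Match found at i = 8.

k = 8


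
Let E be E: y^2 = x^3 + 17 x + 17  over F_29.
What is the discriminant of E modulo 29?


4 a^3 + 27 b^2 = 4*17^3 + 27*17^2 = 19652 + 7803 = 27455
Delta = -16 * (27455) = -439280
Delta mod 29 = 12

Delta = 12 (mod 29)


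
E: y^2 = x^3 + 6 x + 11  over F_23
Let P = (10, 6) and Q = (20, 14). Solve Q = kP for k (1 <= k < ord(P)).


Enumerate multiples of P until we hit Q = (20, 14):
  1P = (10, 6)
  2P = (15, 16)
  3P = (2, 10)
  4P = (17, 9)
  5P = (22, 2)
  6P = (9, 9)
  7P = (13, 3)
  8P = (1, 8)
  9P = (20, 9)
  10P = (20, 14)
Match found at i = 10.

k = 10


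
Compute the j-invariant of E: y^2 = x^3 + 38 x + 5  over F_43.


Delta = -16(4 a^3 + 27 b^2) mod 43 = 38
-1728 * (4 a)^3 = -1728 * (4*38)^3 mod 43 = 16
j = 16 * 38^(-1) mod 43 = 14

j = 14 (mod 43)


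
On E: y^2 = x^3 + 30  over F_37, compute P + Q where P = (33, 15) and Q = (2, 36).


P != Q, so use the chord formula.
s = (y2 - y1) / (x2 - x1) = (21) / (6) mod 37 = 22
x3 = s^2 - x1 - x2 mod 37 = 22^2 - 33 - 2 = 5
y3 = s (x1 - x3) - y1 mod 37 = 22 * (33 - 5) - 15 = 9

P + Q = (5, 9)


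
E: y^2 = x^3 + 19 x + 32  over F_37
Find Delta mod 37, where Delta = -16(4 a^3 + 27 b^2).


4 a^3 + 27 b^2 = 4*19^3 + 27*32^2 = 27436 + 27648 = 55084
Delta = -16 * (55084) = -881344
Delta mod 37 = 33

Delta = 33 (mod 37)


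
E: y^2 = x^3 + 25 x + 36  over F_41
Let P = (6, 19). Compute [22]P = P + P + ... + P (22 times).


k = 22 = 10110_2 (binary, LSB first: 01101)
Double-and-add from P = (6, 19):
  bit 0 = 0: acc unchanged = O
  bit 1 = 1: acc = O + (31, 37) = (31, 37)
  bit 2 = 1: acc = (31, 37) + (40, 16) = (21, 8)
  bit 3 = 0: acc unchanged = (21, 8)
  bit 4 = 1: acc = (21, 8) + (38, 4) = (31, 4)

22P = (31, 4)


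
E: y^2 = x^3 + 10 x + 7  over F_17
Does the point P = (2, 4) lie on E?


Check whether y^2 = x^3 + 10 x + 7 (mod 17) for (x, y) = (2, 4).
LHS: y^2 = 4^2 mod 17 = 16
RHS: x^3 + 10 x + 7 = 2^3 + 10*2 + 7 mod 17 = 1
LHS != RHS

No, not on the curve


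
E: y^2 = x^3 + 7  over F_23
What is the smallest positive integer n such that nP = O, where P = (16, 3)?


Compute successive multiples of P until we hit O:
  1P = (16, 3)
  2P = (22, 11)
  3P = (20, 7)
  4P = (11, 2)
  5P = (8, 17)
  6P = (15, 1)
  7P = (19, 14)
  8P = (4, 18)
  ... (continuing to 24P)
  24P = O

ord(P) = 24


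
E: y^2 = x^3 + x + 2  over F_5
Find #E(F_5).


For each x in F_5, count y with y^2 = x^3 + 1 x + 2 mod 5:
  x = 1: RHS = 4, y in [2, 3]  -> 2 point(s)
  x = 4: RHS = 0, y in [0]  -> 1 point(s)
Affine points: 3. Add the point at infinity: total = 4.

#E(F_5) = 4


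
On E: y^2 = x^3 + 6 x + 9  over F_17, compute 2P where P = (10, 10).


Doubling: s = (3 x1^2 + a) / (2 y1)
s = (3*10^2 + 6) / (2*10) mod 17 = 0
x3 = s^2 - 2 x1 mod 17 = 0^2 - 2*10 = 14
y3 = s (x1 - x3) - y1 mod 17 = 0 * (10 - 14) - 10 = 7

2P = (14, 7)


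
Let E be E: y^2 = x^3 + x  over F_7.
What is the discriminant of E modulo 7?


4 a^3 + 27 b^2 = 4*1^3 + 27*0^2 = 4 + 0 = 4
Delta = -16 * (4) = -64
Delta mod 7 = 6

Delta = 6 (mod 7)


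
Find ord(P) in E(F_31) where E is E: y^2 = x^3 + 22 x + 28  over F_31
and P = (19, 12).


Compute successive multiples of P until we hit O:
  1P = (19, 12)
  2P = (29, 21)
  3P = (30, 6)
  4P = (1, 12)
  5P = (11, 19)
  6P = (10, 15)
  7P = (9, 26)
  8P = (0, 11)
  ... (continuing to 20P)
  20P = O

ord(P) = 20


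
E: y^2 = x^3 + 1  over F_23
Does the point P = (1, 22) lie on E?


Check whether y^2 = x^3 + 0 x + 1 (mod 23) for (x, y) = (1, 22).
LHS: y^2 = 22^2 mod 23 = 1
RHS: x^3 + 0 x + 1 = 1^3 + 0*1 + 1 mod 23 = 2
LHS != RHS

No, not on the curve


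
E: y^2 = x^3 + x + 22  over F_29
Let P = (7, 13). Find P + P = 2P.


Doubling: s = (3 x1^2 + a) / (2 y1)
s = (3*7^2 + 1) / (2*13) mod 29 = 28
x3 = s^2 - 2 x1 mod 29 = 28^2 - 2*7 = 16
y3 = s (x1 - x3) - y1 mod 29 = 28 * (7 - 16) - 13 = 25

2P = (16, 25)


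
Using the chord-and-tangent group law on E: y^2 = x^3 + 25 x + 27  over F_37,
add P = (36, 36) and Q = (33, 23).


P != Q, so use the chord formula.
s = (y2 - y1) / (x2 - x1) = (24) / (34) mod 37 = 29
x3 = s^2 - x1 - x2 mod 37 = 29^2 - 36 - 33 = 32
y3 = s (x1 - x3) - y1 mod 37 = 29 * (36 - 32) - 36 = 6

P + Q = (32, 6)


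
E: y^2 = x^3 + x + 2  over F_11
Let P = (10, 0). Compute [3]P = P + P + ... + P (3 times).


k = 3 = 11_2 (binary, LSB first: 11)
Double-and-add from P = (10, 0):
  bit 0 = 1: acc = O + (10, 0) = (10, 0)
  bit 1 = 1: acc = (10, 0) + O = (10, 0)

3P = (10, 0)


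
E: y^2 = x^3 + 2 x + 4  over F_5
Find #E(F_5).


For each x in F_5, count y with y^2 = x^3 + 2 x + 4 mod 5:
  x = 0: RHS = 4, y in [2, 3]  -> 2 point(s)
  x = 2: RHS = 1, y in [1, 4]  -> 2 point(s)
  x = 4: RHS = 1, y in [1, 4]  -> 2 point(s)
Affine points: 6. Add the point at infinity: total = 7.

#E(F_5) = 7


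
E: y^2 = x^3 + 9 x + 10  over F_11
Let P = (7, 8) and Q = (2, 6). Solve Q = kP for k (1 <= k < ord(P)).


Enumerate multiples of P until we hit Q = (2, 6):
  1P = (7, 8)
  2P = (2, 5)
  3P = (5, 2)
  4P = (8, 0)
  5P = (5, 9)
  6P = (2, 6)
Match found at i = 6.

k = 6


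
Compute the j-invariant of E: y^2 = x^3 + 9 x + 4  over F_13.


Delta = -16(4 a^3 + 27 b^2) mod 13 = 5
-1728 * (4 a)^3 = -1728 * (4*9)^3 mod 13 = 12
j = 12 * 5^(-1) mod 13 = 5

j = 5 (mod 13)


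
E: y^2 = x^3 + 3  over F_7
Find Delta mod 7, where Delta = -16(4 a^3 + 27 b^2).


4 a^3 + 27 b^2 = 4*0^3 + 27*3^2 = 0 + 243 = 243
Delta = -16 * (243) = -3888
Delta mod 7 = 4

Delta = 4 (mod 7)


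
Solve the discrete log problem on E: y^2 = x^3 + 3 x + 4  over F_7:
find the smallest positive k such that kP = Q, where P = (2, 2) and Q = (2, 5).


Enumerate multiples of P until we hit Q = (2, 5):
  1P = (2, 2)
  2P = (0, 2)
  3P = (5, 5)
  4P = (1, 6)
  5P = (6, 0)
  6P = (1, 1)
  7P = (5, 2)
  8P = (0, 5)
  9P = (2, 5)
Match found at i = 9.

k = 9


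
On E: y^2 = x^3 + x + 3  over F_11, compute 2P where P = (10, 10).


Doubling: s = (3 x1^2 + a) / (2 y1)
s = (3*10^2 + 1) / (2*10) mod 11 = 9
x3 = s^2 - 2 x1 mod 11 = 9^2 - 2*10 = 6
y3 = s (x1 - x3) - y1 mod 11 = 9 * (10 - 6) - 10 = 4

2P = (6, 4)


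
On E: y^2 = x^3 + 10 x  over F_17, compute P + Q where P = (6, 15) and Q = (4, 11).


P != Q, so use the chord formula.
s = (y2 - y1) / (x2 - x1) = (13) / (15) mod 17 = 2
x3 = s^2 - x1 - x2 mod 17 = 2^2 - 6 - 4 = 11
y3 = s (x1 - x3) - y1 mod 17 = 2 * (6 - 11) - 15 = 9

P + Q = (11, 9)


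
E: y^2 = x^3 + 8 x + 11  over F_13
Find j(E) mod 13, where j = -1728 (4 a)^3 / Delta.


Delta = -16(4 a^3 + 27 b^2) mod 13 = 6
-1728 * (4 a)^3 = -1728 * (4*8)^3 mod 13 = 8
j = 8 * 6^(-1) mod 13 = 10

j = 10 (mod 13)


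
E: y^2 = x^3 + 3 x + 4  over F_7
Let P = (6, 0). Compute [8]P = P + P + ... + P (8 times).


k = 8 = 1000_2 (binary, LSB first: 0001)
Double-and-add from P = (6, 0):
  bit 0 = 0: acc unchanged = O
  bit 1 = 0: acc unchanged = O
  bit 2 = 0: acc unchanged = O
  bit 3 = 1: acc = O + O = O

8P = O


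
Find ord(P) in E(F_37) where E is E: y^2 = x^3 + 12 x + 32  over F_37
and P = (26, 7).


Compute successive multiples of P until we hit O:
  1P = (26, 7)
  2P = (31, 15)
  3P = (24, 11)
  4P = (28, 34)
  5P = (8, 14)
  6P = (14, 13)
  7P = (25, 11)
  8P = (2, 8)
  ... (continuing to 17P)
  17P = O

ord(P) = 17


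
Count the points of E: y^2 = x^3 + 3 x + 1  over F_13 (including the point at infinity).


For each x in F_13, count y with y^2 = x^3 + 3 x + 1 mod 13:
  x = 0: RHS = 1, y in [1, 12]  -> 2 point(s)
  x = 4: RHS = 12, y in [5, 8]  -> 2 point(s)
  x = 6: RHS = 1, y in [1, 12]  -> 2 point(s)
  x = 7: RHS = 1, y in [1, 12]  -> 2 point(s)
  x = 8: RHS = 4, y in [2, 11]  -> 2 point(s)
  x = 9: RHS = 3, y in [4, 9]  -> 2 point(s)
  x = 10: RHS = 4, y in [2, 11]  -> 2 point(s)
  x = 11: RHS = 0, y in [0]  -> 1 point(s)
  x = 12: RHS = 10, y in [6, 7]  -> 2 point(s)
Affine points: 17. Add the point at infinity: total = 18.

#E(F_13) = 18


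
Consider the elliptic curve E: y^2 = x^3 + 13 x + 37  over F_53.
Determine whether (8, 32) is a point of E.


Check whether y^2 = x^3 + 13 x + 37 (mod 53) for (x, y) = (8, 32).
LHS: y^2 = 32^2 mod 53 = 17
RHS: x^3 + 13 x + 37 = 8^3 + 13*8 + 37 mod 53 = 17
LHS = RHS

Yes, on the curve


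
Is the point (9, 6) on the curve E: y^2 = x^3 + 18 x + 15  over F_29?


Check whether y^2 = x^3 + 18 x + 15 (mod 29) for (x, y) = (9, 6).
LHS: y^2 = 6^2 mod 29 = 7
RHS: x^3 + 18 x + 15 = 9^3 + 18*9 + 15 mod 29 = 7
LHS = RHS

Yes, on the curve


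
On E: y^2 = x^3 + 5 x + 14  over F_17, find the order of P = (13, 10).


Compute successive multiples of P until we hit O:
  1P = (13, 10)
  2P = (16, 5)
  3P = (4, 9)
  4P = (4, 8)
  5P = (16, 12)
  6P = (13, 7)
  7P = O

ord(P) = 7


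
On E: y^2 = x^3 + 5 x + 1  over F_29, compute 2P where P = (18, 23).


Doubling: s = (3 x1^2 + a) / (2 y1)
s = (3*18^2 + 5) / (2*23) mod 29 = 8
x3 = s^2 - 2 x1 mod 29 = 8^2 - 2*18 = 28
y3 = s (x1 - x3) - y1 mod 29 = 8 * (18 - 28) - 23 = 13

2P = (28, 13)


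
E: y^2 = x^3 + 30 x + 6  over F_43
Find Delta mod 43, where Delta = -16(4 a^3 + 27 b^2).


4 a^3 + 27 b^2 = 4*30^3 + 27*6^2 = 108000 + 972 = 108972
Delta = -16 * (108972) = -1743552
Delta mod 43 = 12

Delta = 12 (mod 43)


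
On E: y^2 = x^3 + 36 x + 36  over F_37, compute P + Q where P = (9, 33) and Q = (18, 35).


P != Q, so use the chord formula.
s = (y2 - y1) / (x2 - x1) = (2) / (9) mod 37 = 29
x3 = s^2 - x1 - x2 mod 37 = 29^2 - 9 - 18 = 0
y3 = s (x1 - x3) - y1 mod 37 = 29 * (9 - 0) - 33 = 6

P + Q = (0, 6)


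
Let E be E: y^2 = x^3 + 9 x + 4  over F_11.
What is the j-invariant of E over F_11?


Delta = -16(4 a^3 + 27 b^2) mod 11 = 2
-1728 * (4 a)^3 = -1728 * (4*9)^3 mod 11 = 6
j = 6 * 2^(-1) mod 11 = 3

j = 3 (mod 11)


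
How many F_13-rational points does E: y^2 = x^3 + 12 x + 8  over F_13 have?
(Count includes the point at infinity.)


For each x in F_13, count y with y^2 = x^3 + 12 x + 8 mod 13:
  x = 2: RHS = 1, y in [1, 12]  -> 2 point(s)
  x = 4: RHS = 3, y in [4, 9]  -> 2 point(s)
  x = 6: RHS = 10, y in [6, 7]  -> 2 point(s)
  x = 9: RHS = 0, y in [0]  -> 1 point(s)
  x = 10: RHS = 10, y in [6, 7]  -> 2 point(s)
Affine points: 9. Add the point at infinity: total = 10.

#E(F_13) = 10


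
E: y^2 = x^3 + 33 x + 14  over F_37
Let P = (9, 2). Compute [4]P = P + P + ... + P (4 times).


k = 4 = 100_2 (binary, LSB first: 001)
Double-and-add from P = (9, 2):
  bit 0 = 0: acc unchanged = O
  bit 1 = 0: acc unchanged = O
  bit 2 = 1: acc = O + (33, 22) = (33, 22)

4P = (33, 22)


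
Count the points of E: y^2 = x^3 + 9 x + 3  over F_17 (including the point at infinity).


For each x in F_17, count y with y^2 = x^3 + 9 x + 3 mod 17:
  x = 1: RHS = 13, y in [8, 9]  -> 2 point(s)
  x = 4: RHS = 1, y in [1, 16]  -> 2 point(s)
  x = 6: RHS = 1, y in [1, 16]  -> 2 point(s)
  x = 7: RHS = 1, y in [1, 16]  -> 2 point(s)
  x = 8: RHS = 9, y in [3, 14]  -> 2 point(s)
  x = 14: RHS = 0, y in [0]  -> 1 point(s)
Affine points: 11. Add the point at infinity: total = 12.

#E(F_17) = 12


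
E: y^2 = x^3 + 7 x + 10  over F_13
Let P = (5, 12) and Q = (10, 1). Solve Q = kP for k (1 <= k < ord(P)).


Enumerate multiples of P until we hit Q = (10, 1):
  1P = (5, 12)
  2P = (7, 5)
  3P = (10, 12)
  4P = (11, 1)
  5P = (0, 7)
  6P = (9, 10)
  7P = (9, 3)
  8P = (0, 6)
  9P = (11, 12)
  10P = (10, 1)
Match found at i = 10.

k = 10


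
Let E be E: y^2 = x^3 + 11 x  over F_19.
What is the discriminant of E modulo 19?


4 a^3 + 27 b^2 = 4*11^3 + 27*0^2 = 5324 + 0 = 5324
Delta = -16 * (5324) = -85184
Delta mod 19 = 12

Delta = 12 (mod 19)


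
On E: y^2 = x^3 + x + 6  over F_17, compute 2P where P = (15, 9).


Doubling: s = (3 x1^2 + a) / (2 y1)
s = (3*15^2 + 1) / (2*9) mod 17 = 13
x3 = s^2 - 2 x1 mod 17 = 13^2 - 2*15 = 3
y3 = s (x1 - x3) - y1 mod 17 = 13 * (15 - 3) - 9 = 11

2P = (3, 11)


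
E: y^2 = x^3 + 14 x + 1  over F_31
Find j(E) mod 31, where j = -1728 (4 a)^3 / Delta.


Delta = -16(4 a^3 + 27 b^2) mod 31 = 1
-1728 * (4 a)^3 = -1728 * (4*14)^3 mod 31 = 8
j = 8 * 1^(-1) mod 31 = 8

j = 8 (mod 31)


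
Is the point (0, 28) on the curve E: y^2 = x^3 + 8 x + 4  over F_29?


Check whether y^2 = x^3 + 8 x + 4 (mod 29) for (x, y) = (0, 28).
LHS: y^2 = 28^2 mod 29 = 1
RHS: x^3 + 8 x + 4 = 0^3 + 8*0 + 4 mod 29 = 4
LHS != RHS

No, not on the curve


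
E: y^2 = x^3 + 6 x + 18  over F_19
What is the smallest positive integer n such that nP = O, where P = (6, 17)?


Compute successive multiples of P until we hit O:
  1P = (6, 17)
  2P = (7, 2)
  3P = (3, 14)
  4P = (11, 16)
  5P = (18, 12)
  6P = (18, 7)
  7P = (11, 3)
  8P = (3, 5)
  ... (continuing to 11P)
  11P = O

ord(P) = 11


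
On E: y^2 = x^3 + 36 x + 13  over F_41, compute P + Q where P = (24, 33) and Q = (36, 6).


P != Q, so use the chord formula.
s = (y2 - y1) / (x2 - x1) = (14) / (12) mod 41 = 8
x3 = s^2 - x1 - x2 mod 41 = 8^2 - 24 - 36 = 4
y3 = s (x1 - x3) - y1 mod 41 = 8 * (24 - 4) - 33 = 4

P + Q = (4, 4)


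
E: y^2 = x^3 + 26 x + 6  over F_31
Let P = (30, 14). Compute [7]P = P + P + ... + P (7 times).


k = 7 = 111_2 (binary, LSB first: 111)
Double-and-add from P = (30, 14):
  bit 0 = 1: acc = O + (30, 14) = (30, 14)
  bit 1 = 1: acc = (30, 14) + (30, 17) = O
  bit 2 = 1: acc = O + (30, 14) = (30, 14)

7P = (30, 14)


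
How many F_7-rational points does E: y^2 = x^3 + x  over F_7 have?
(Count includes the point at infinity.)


For each x in F_7, count y with y^2 = x^3 + 1 x + 0 mod 7:
  x = 0: RHS = 0, y in [0]  -> 1 point(s)
  x = 1: RHS = 2, y in [3, 4]  -> 2 point(s)
  x = 3: RHS = 2, y in [3, 4]  -> 2 point(s)
  x = 5: RHS = 4, y in [2, 5]  -> 2 point(s)
Affine points: 7. Add the point at infinity: total = 8.

#E(F_7) = 8


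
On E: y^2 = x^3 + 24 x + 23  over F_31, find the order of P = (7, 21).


Compute successive multiples of P until we hit O:
  1P = (7, 21)
  2P = (4, 20)
  3P = (27, 24)
  4P = (25, 29)
  5P = (8, 13)
  6P = (18, 5)
  7P = (24, 15)
  8P = (16, 15)
  ... (continuing to 29P)
  29P = O

ord(P) = 29


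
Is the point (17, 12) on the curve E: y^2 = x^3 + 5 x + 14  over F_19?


Check whether y^2 = x^3 + 5 x + 14 (mod 19) for (x, y) = (17, 12).
LHS: y^2 = 12^2 mod 19 = 11
RHS: x^3 + 5 x + 14 = 17^3 + 5*17 + 14 mod 19 = 15
LHS != RHS

No, not on the curve


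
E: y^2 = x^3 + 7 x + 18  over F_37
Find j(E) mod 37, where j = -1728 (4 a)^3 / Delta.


Delta = -16(4 a^3 + 27 b^2) mod 37 = 29
-1728 * (4 a)^3 = -1728 * (4*7)^3 mod 37 = 10
j = 10 * 29^(-1) mod 37 = 8

j = 8 (mod 37)


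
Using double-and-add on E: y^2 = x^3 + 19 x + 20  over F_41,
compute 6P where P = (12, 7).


k = 6 = 110_2 (binary, LSB first: 011)
Double-and-add from P = (12, 7):
  bit 0 = 0: acc unchanged = O
  bit 1 = 1: acc = O + (17, 34) = (17, 34)
  bit 2 = 1: acc = (17, 34) + (15, 21) = (0, 15)

6P = (0, 15)


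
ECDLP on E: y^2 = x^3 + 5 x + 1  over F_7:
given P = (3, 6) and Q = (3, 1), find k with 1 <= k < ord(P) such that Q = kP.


Enumerate multiples of P until we hit Q = (3, 1):
  1P = (3, 6)
  2P = (5, 5)
  3P = (1, 0)
  4P = (5, 2)
  5P = (3, 1)
Match found at i = 5.

k = 5


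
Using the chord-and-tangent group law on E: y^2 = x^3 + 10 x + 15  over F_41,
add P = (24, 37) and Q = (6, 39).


P != Q, so use the chord formula.
s = (y2 - y1) / (x2 - x1) = (2) / (23) mod 41 = 9
x3 = s^2 - x1 - x2 mod 41 = 9^2 - 24 - 6 = 10
y3 = s (x1 - x3) - y1 mod 41 = 9 * (24 - 10) - 37 = 7

P + Q = (10, 7)


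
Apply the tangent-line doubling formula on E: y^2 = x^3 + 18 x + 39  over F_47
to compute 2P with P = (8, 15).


Doubling: s = (3 x1^2 + a) / (2 y1)
s = (3*8^2 + 18) / (2*15) mod 47 = 7
x3 = s^2 - 2 x1 mod 47 = 7^2 - 2*8 = 33
y3 = s (x1 - x3) - y1 mod 47 = 7 * (8 - 33) - 15 = 45

2P = (33, 45)


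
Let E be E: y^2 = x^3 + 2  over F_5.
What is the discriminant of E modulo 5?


4 a^3 + 27 b^2 = 4*0^3 + 27*2^2 = 0 + 108 = 108
Delta = -16 * (108) = -1728
Delta mod 5 = 2

Delta = 2 (mod 5)


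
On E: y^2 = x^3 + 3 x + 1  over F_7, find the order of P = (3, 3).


Compute successive multiples of P until we hit O:
  1P = (3, 3)
  2P = (5, 1)
  3P = (0, 1)
  4P = (6, 2)
  5P = (2, 6)
  6P = (4, 0)
  7P = (2, 1)
  8P = (6, 5)
  ... (continuing to 12P)
  12P = O

ord(P) = 12


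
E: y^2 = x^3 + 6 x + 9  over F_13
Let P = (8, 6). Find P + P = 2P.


Doubling: s = (3 x1^2 + a) / (2 y1)
s = (3*8^2 + 6) / (2*6) mod 13 = 10
x3 = s^2 - 2 x1 mod 13 = 10^2 - 2*8 = 6
y3 = s (x1 - x3) - y1 mod 13 = 10 * (8 - 6) - 6 = 1

2P = (6, 1)


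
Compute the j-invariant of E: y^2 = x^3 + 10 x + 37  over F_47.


Delta = -16(4 a^3 + 27 b^2) mod 47 = 7
-1728 * (4 a)^3 = -1728 * (4*10)^3 mod 47 = 34
j = 34 * 7^(-1) mod 47 = 25

j = 25 (mod 47)


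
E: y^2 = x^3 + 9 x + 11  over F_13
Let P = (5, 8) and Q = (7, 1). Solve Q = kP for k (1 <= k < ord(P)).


Enumerate multiples of P until we hit Q = (7, 1):
  1P = (5, 8)
  2P = (7, 1)
Match found at i = 2.

k = 2


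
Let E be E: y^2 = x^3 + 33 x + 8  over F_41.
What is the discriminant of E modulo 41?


4 a^3 + 27 b^2 = 4*33^3 + 27*8^2 = 143748 + 1728 = 145476
Delta = -16 * (145476) = -2327616
Delta mod 41 = 36

Delta = 36 (mod 41)


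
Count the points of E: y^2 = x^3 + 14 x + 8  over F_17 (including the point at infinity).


For each x in F_17, count y with y^2 = x^3 + 14 x + 8 mod 17:
  x = 0: RHS = 8, y in [5, 12]  -> 2 point(s)
  x = 3: RHS = 9, y in [3, 14]  -> 2 point(s)
  x = 4: RHS = 9, y in [3, 14]  -> 2 point(s)
  x = 5: RHS = 16, y in [4, 13]  -> 2 point(s)
  x = 6: RHS = 2, y in [6, 11]  -> 2 point(s)
  x = 9: RHS = 13, y in [8, 9]  -> 2 point(s)
  x = 10: RHS = 9, y in [3, 14]  -> 2 point(s)
  x = 12: RHS = 0, y in [0]  -> 1 point(s)
Affine points: 15. Add the point at infinity: total = 16.

#E(F_17) = 16


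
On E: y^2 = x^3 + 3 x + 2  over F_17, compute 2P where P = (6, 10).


k = 2 = 10_2 (binary, LSB first: 01)
Double-and-add from P = (6, 10):
  bit 0 = 0: acc unchanged = O
  bit 1 = 1: acc = O + (14, 0) = (14, 0)

2P = (14, 0)


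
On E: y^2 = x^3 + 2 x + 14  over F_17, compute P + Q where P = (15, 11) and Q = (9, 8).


P != Q, so use the chord formula.
s = (y2 - y1) / (x2 - x1) = (14) / (11) mod 17 = 9
x3 = s^2 - x1 - x2 mod 17 = 9^2 - 15 - 9 = 6
y3 = s (x1 - x3) - y1 mod 17 = 9 * (15 - 6) - 11 = 2

P + Q = (6, 2)


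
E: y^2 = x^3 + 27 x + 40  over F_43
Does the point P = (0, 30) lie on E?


Check whether y^2 = x^3 + 27 x + 40 (mod 43) for (x, y) = (0, 30).
LHS: y^2 = 30^2 mod 43 = 40
RHS: x^3 + 27 x + 40 = 0^3 + 27*0 + 40 mod 43 = 40
LHS = RHS

Yes, on the curve


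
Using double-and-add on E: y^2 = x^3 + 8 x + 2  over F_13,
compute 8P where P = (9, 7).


k = 8 = 1000_2 (binary, LSB first: 0001)
Double-and-add from P = (9, 7):
  bit 0 = 0: acc unchanged = O
  bit 1 = 0: acc unchanged = O
  bit 2 = 0: acc unchanged = O
  bit 3 = 1: acc = O + (11, 2) = (11, 2)

8P = (11, 2)


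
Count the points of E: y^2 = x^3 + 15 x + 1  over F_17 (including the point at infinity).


For each x in F_17, count y with y^2 = x^3 + 15 x + 1 mod 17:
  x = 0: RHS = 1, y in [1, 16]  -> 2 point(s)
  x = 1: RHS = 0, y in [0]  -> 1 point(s)
  x = 6: RHS = 1, y in [1, 16]  -> 2 point(s)
  x = 8: RHS = 4, y in [2, 15]  -> 2 point(s)
  x = 9: RHS = 15, y in [7, 10]  -> 2 point(s)
  x = 11: RHS = 1, y in [1, 16]  -> 2 point(s)
  x = 13: RHS = 13, y in [8, 9]  -> 2 point(s)
  x = 16: RHS = 2, y in [6, 11]  -> 2 point(s)
Affine points: 15. Add the point at infinity: total = 16.

#E(F_17) = 16


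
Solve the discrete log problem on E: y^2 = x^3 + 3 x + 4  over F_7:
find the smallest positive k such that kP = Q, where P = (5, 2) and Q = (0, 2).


Enumerate multiples of P until we hit Q = (0, 2):
  1P = (5, 2)
  2P = (1, 6)
  3P = (2, 2)
  4P = (0, 5)
  5P = (6, 0)
  6P = (0, 2)
Match found at i = 6.

k = 6


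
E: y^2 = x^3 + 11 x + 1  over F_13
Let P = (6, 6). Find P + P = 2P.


Doubling: s = (3 x1^2 + a) / (2 y1)
s = (3*6^2 + 11) / (2*6) mod 13 = 11
x3 = s^2 - 2 x1 mod 13 = 11^2 - 2*6 = 5
y3 = s (x1 - x3) - y1 mod 13 = 11 * (6 - 5) - 6 = 5

2P = (5, 5)


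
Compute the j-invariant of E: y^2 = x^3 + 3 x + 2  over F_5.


Delta = -16(4 a^3 + 27 b^2) mod 5 = 4
-1728 * (4 a)^3 = -1728 * (4*3)^3 mod 5 = 1
j = 1 * 4^(-1) mod 5 = 4

j = 4 (mod 5)


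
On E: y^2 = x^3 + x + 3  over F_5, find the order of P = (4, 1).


Compute successive multiples of P until we hit O:
  1P = (4, 1)
  2P = (1, 0)
  3P = (4, 4)
  4P = O

ord(P) = 4


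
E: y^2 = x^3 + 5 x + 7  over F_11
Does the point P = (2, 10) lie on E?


Check whether y^2 = x^3 + 5 x + 7 (mod 11) for (x, y) = (2, 10).
LHS: y^2 = 10^2 mod 11 = 1
RHS: x^3 + 5 x + 7 = 2^3 + 5*2 + 7 mod 11 = 3
LHS != RHS

No, not on the curve


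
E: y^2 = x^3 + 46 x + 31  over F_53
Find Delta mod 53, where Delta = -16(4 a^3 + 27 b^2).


4 a^3 + 27 b^2 = 4*46^3 + 27*31^2 = 389344 + 25947 = 415291
Delta = -16 * (415291) = -6644656
Delta mod 53 = 7

Delta = 7 (mod 53)


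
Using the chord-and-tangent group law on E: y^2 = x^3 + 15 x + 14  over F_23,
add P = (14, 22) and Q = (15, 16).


P != Q, so use the chord formula.
s = (y2 - y1) / (x2 - x1) = (17) / (1) mod 23 = 17
x3 = s^2 - x1 - x2 mod 23 = 17^2 - 14 - 15 = 7
y3 = s (x1 - x3) - y1 mod 23 = 17 * (14 - 7) - 22 = 5

P + Q = (7, 5)


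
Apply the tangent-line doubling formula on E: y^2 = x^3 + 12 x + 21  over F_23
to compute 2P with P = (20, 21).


Doubling: s = (3 x1^2 + a) / (2 y1)
s = (3*20^2 + 12) / (2*21) mod 23 = 19
x3 = s^2 - 2 x1 mod 23 = 19^2 - 2*20 = 22
y3 = s (x1 - x3) - y1 mod 23 = 19 * (20 - 22) - 21 = 10

2P = (22, 10)


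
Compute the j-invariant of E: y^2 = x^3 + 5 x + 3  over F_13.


Delta = -16(4 a^3 + 27 b^2) mod 13 = 7
-1728 * (4 a)^3 = -1728 * (4*5)^3 mod 13 = 5
j = 5 * 7^(-1) mod 13 = 10

j = 10 (mod 13)


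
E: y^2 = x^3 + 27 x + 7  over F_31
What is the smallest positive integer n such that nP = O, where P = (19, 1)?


Compute successive multiples of P until we hit O:
  1P = (19, 1)
  2P = (2, 10)
  3P = (15, 6)
  4P = (16, 3)
  5P = (24, 23)
  6P = (21, 15)
  7P = (9, 7)
  8P = (17, 4)
  ... (continuing to 31P)
  31P = O

ord(P) = 31


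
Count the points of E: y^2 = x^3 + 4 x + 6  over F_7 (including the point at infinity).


For each x in F_7, count y with y^2 = x^3 + 4 x + 6 mod 7:
  x = 1: RHS = 4, y in [2, 5]  -> 2 point(s)
  x = 2: RHS = 1, y in [1, 6]  -> 2 point(s)
  x = 4: RHS = 2, y in [3, 4]  -> 2 point(s)
  x = 5: RHS = 4, y in [2, 5]  -> 2 point(s)
  x = 6: RHS = 1, y in [1, 6]  -> 2 point(s)
Affine points: 10. Add the point at infinity: total = 11.

#E(F_7) = 11


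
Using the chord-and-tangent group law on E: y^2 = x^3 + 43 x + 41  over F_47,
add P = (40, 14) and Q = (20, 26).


P != Q, so use the chord formula.
s = (y2 - y1) / (x2 - x1) = (12) / (27) mod 47 = 37
x3 = s^2 - x1 - x2 mod 47 = 37^2 - 40 - 20 = 40
y3 = s (x1 - x3) - y1 mod 47 = 37 * (40 - 40) - 14 = 33

P + Q = (40, 33)


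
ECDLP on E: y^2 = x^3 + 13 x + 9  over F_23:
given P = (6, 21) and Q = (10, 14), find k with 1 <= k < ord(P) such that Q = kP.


Enumerate multiples of P until we hit Q = (10, 14):
  1P = (6, 21)
  2P = (19, 10)
  3P = (16, 14)
  4P = (10, 14)
Match found at i = 4.

k = 4


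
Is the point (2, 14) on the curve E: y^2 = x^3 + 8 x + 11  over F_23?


Check whether y^2 = x^3 + 8 x + 11 (mod 23) for (x, y) = (2, 14).
LHS: y^2 = 14^2 mod 23 = 12
RHS: x^3 + 8 x + 11 = 2^3 + 8*2 + 11 mod 23 = 12
LHS = RHS

Yes, on the curve


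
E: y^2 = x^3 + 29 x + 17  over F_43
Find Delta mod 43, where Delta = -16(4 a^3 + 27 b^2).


4 a^3 + 27 b^2 = 4*29^3 + 27*17^2 = 97556 + 7803 = 105359
Delta = -16 * (105359) = -1685744
Delta mod 43 = 28

Delta = 28 (mod 43)


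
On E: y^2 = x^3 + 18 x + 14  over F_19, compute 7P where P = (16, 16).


k = 7 = 111_2 (binary, LSB first: 111)
Double-and-add from P = (16, 16):
  bit 0 = 1: acc = O + (16, 16) = (16, 16)
  bit 1 = 1: acc = (16, 16) + (10, 15) = (2, 18)
  bit 2 = 1: acc = (2, 18) + (8, 10) = (15, 12)

7P = (15, 12)


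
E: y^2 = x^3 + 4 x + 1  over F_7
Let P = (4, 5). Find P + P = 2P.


Doubling: s = (3 x1^2 + a) / (2 y1)
s = (3*4^2 + 4) / (2*5) mod 7 = 1
x3 = s^2 - 2 x1 mod 7 = 1^2 - 2*4 = 0
y3 = s (x1 - x3) - y1 mod 7 = 1 * (4 - 0) - 5 = 6

2P = (0, 6)


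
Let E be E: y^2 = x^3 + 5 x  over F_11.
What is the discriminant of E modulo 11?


4 a^3 + 27 b^2 = 4*5^3 + 27*0^2 = 500 + 0 = 500
Delta = -16 * (500) = -8000
Delta mod 11 = 8

Delta = 8 (mod 11)


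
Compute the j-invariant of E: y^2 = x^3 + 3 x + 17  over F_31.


Delta = -16(4 a^3 + 27 b^2) mod 31 = 28
-1728 * (4 a)^3 = -1728 * (4*3)^3 mod 31 = 29
j = 29 * 28^(-1) mod 31 = 11

j = 11 (mod 31)


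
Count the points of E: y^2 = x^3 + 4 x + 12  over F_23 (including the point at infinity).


For each x in F_23, count y with y^2 = x^3 + 4 x + 12 mod 23:
  x = 0: RHS = 12, y in [9, 14]  -> 2 point(s)
  x = 4: RHS = 0, y in [0]  -> 1 point(s)
  x = 8: RHS = 4, y in [2, 21]  -> 2 point(s)
  x = 9: RHS = 18, y in [8, 15]  -> 2 point(s)
  x = 14: RHS = 6, y in [11, 12]  -> 2 point(s)
  x = 16: RHS = 9, y in [3, 20]  -> 2 point(s)
  x = 17: RHS = 2, y in [5, 18]  -> 2 point(s)
  x = 19: RHS = 1, y in [1, 22]  -> 2 point(s)
Affine points: 15. Add the point at infinity: total = 16.

#E(F_23) = 16


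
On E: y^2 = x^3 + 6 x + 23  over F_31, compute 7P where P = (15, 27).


k = 7 = 111_2 (binary, LSB first: 111)
Double-and-add from P = (15, 27):
  bit 0 = 1: acc = O + (15, 27) = (15, 27)
  bit 1 = 1: acc = (15, 27) + (17, 27) = (30, 4)
  bit 2 = 1: acc = (30, 4) + (25, 9) = (8, 5)

7P = (8, 5)


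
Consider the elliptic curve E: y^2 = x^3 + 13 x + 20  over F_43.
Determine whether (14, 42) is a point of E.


Check whether y^2 = x^3 + 13 x + 20 (mod 43) for (x, y) = (14, 42).
LHS: y^2 = 42^2 mod 43 = 1
RHS: x^3 + 13 x + 20 = 14^3 + 13*14 + 20 mod 43 = 22
LHS != RHS

No, not on the curve


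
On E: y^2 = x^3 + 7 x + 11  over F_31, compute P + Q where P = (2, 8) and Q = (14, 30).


P != Q, so use the chord formula.
s = (y2 - y1) / (x2 - x1) = (22) / (12) mod 31 = 7
x3 = s^2 - x1 - x2 mod 31 = 7^2 - 2 - 14 = 2
y3 = s (x1 - x3) - y1 mod 31 = 7 * (2 - 2) - 8 = 23

P + Q = (2, 23)


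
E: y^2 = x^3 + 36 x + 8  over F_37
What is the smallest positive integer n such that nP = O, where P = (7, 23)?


Compute successive multiples of P until we hit O:
  1P = (7, 23)
  2P = (13, 3)
  3P = (24, 9)
  4P = (15, 1)
  5P = (11, 25)
  6P = (10, 31)
  7P = (23, 33)
  8P = (23, 4)
  ... (continuing to 15P)
  15P = O

ord(P) = 15
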